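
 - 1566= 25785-27351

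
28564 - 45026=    - 16462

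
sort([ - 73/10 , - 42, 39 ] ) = [ -42, - 73/10,39] 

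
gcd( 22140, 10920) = 60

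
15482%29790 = 15482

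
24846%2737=213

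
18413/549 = 33+296/549 = 33.54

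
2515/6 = 419+1/6 = 419.17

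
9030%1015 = 910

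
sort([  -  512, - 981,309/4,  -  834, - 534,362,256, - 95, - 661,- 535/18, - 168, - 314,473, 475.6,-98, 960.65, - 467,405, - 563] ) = [  -  981 , - 834,  -  661, - 563, - 534, - 512, - 467, - 314, - 168,-98 , - 95, - 535/18, 309/4,  256, 362,405, 473,475.6, 960.65]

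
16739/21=16739/21 = 797.10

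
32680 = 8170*4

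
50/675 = 2/27 = 0.07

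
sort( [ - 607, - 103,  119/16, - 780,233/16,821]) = [  -  780, - 607, - 103, 119/16, 233/16,821 ] 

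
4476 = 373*12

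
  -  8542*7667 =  - 65491514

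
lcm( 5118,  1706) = 5118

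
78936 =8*9867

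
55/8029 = 55/8029 = 0.01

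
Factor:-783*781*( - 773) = 472707279 = 3^3*11^1*29^1*71^1  *  773^1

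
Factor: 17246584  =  2^3*1151^1*1873^1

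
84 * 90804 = 7627536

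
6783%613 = 40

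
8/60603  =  8/60603 = 0.00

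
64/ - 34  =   - 32/17=- 1.88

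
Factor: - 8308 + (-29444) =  - 2^3*3^1*11^2*13^1 = - 37752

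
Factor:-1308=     -  2^2*3^1*109^1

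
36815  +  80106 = 116921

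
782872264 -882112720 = -99240456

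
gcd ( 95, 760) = 95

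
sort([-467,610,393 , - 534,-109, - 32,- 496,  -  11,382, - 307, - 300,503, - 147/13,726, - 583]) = [ - 583,  -  534, -496, - 467, - 307,-300 , - 109, - 32, - 147/13, - 11,382,393,503,  610,726 ] 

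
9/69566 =9/69566 = 0.00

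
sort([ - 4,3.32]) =[ - 4, 3.32 ] 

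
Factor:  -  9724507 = -13^1*748039^1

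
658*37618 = 24752644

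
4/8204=1/2051 = 0.00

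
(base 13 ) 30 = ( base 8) 47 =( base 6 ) 103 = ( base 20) 1j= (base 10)39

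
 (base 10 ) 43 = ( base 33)1a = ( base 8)53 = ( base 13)34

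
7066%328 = 178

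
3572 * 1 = 3572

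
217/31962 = 31/4566 = 0.01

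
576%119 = 100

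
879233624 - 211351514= 667882110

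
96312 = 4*24078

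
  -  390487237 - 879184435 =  - 1269671672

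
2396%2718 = 2396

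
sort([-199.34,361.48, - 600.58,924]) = [-600.58,-199.34,361.48,924 ]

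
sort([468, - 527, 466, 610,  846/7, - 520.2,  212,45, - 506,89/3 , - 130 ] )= [ - 527 ,-520.2, - 506, - 130,89/3,  45,846/7  ,  212,466,  468,610 ] 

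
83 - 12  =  71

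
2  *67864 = 135728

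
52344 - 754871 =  - 702527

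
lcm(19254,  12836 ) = 38508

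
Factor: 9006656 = 2^6*140729^1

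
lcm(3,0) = 0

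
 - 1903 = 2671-4574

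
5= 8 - 3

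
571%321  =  250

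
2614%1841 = 773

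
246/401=246/401 =0.61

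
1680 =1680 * 1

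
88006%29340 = 29326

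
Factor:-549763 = -17^1*73^1* 443^1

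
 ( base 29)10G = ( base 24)1bh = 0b1101011001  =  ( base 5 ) 11412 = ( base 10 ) 857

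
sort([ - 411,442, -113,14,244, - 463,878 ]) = [ - 463,  -  411, - 113,14,244,442,878 ] 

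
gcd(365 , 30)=5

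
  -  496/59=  - 496/59= - 8.41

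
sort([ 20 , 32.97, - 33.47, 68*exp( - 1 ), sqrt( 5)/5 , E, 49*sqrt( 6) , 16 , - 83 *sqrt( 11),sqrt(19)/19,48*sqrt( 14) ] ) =[- 83 * sqrt( 11), - 33.47, sqrt(19)/19, sqrt( 5)/5,  E,16  ,  20 , 68 *exp( - 1), 32.97,  49 * sqrt( 6),  48*sqrt(14)] 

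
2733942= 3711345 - 977403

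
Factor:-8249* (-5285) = 5^1*7^1*73^1*113^1*151^1 = 43595965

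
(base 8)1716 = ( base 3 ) 1100002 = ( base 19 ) 2d5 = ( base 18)302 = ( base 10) 974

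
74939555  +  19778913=94718468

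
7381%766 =487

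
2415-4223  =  - 1808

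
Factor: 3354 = 2^1*3^1 * 13^1 * 43^1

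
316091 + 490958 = 807049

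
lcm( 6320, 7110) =56880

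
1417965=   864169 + 553796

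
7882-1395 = 6487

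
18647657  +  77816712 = 96464369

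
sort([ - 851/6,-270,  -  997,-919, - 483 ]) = [ - 997, - 919, - 483,-270, - 851/6] 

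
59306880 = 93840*632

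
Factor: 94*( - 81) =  - 2^1*3^4*47^1 = -7614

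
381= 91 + 290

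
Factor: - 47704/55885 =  - 2^3 * 5^ ( - 1)*67^1 * 89^1*11177^ ( - 1) 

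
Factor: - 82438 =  - 2^1*47^1* 877^1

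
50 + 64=114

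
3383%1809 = 1574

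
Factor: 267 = 3^1*89^1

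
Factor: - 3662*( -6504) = 2^4*3^1*271^1*1831^1 =23817648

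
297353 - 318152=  - 20799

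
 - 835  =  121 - 956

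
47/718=47/718 = 0.07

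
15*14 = 210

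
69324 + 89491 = 158815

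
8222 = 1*8222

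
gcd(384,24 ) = 24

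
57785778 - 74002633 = -16216855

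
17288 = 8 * 2161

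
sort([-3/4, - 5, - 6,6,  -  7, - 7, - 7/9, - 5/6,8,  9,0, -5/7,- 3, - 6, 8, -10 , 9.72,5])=[ -10, - 7, - 7, - 6, - 6, - 5, - 3, - 5/6, - 7/9, - 3/4, - 5/7,0,5,6,8,8,9,9.72 ] 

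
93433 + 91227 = 184660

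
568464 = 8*71058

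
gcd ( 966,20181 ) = 21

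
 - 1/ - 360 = 1/360= 0.00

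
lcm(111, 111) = 111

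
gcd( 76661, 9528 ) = 1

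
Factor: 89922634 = 2^1*44961317^1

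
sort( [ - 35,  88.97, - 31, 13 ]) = [-35, - 31,13,88.97 ]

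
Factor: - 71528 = -2^3*8941^1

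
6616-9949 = -3333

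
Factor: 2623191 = 3^1*874397^1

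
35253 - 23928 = 11325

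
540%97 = 55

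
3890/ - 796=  - 5+45/398 = - 4.89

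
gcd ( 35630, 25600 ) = 10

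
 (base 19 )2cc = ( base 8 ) 1702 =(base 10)962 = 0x3C2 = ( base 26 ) 1B0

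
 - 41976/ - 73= 575+1/73  =  575.01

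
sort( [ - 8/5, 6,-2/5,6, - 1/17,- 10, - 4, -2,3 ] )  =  [ - 10, - 4 , - 2,-8/5, - 2/5, - 1/17,3,6,6] 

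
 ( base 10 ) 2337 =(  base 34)20P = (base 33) 24R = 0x921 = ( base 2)100100100001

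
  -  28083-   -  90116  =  62033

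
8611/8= 1076 + 3/8 = 1076.38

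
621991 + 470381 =1092372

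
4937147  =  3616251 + 1320896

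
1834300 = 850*2158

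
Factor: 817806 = 2^1  *  3^1*11^1*12391^1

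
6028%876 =772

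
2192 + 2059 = 4251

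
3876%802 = 668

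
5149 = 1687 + 3462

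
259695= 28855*9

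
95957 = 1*95957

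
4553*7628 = 34730284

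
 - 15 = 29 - 44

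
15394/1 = 15394 = 15394.00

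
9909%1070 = 279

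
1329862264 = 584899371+744962893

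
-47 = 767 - 814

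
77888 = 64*1217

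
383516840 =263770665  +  119746175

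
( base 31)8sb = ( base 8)20567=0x2177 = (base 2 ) 10000101110111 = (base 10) 8567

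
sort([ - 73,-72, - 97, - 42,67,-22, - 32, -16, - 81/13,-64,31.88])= [ - 97,  -  73,-72, - 64,-42,  -  32, - 22, - 16,-81/13,31.88,67] 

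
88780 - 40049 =48731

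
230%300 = 230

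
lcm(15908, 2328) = 95448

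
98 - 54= 44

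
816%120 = 96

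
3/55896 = 1/18632 = 0.00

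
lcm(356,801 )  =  3204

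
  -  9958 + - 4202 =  - 14160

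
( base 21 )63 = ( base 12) A9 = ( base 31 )45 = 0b10000001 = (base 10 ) 129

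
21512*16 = 344192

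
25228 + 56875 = 82103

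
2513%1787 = 726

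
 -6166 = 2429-8595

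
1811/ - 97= - 19 + 32/97 = - 18.67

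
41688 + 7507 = 49195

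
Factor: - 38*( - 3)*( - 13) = -2^1 *3^1  *13^1*19^1 = -  1482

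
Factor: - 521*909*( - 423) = 200328147  =  3^4*47^1*101^1*521^1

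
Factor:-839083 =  - 7^1*119869^1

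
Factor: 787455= 3^3*5^1*19^1*307^1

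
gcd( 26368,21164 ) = 4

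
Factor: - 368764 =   -  2^2* 11^1*17^2 *29^1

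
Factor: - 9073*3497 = -31728281 = - 13^1 * 43^1 * 211^1*269^1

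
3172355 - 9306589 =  - 6134234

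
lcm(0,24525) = 0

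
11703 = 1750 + 9953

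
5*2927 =14635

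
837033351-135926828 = 701106523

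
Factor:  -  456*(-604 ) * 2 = 2^6  *3^1 * 19^1*151^1 = 550848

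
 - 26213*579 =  - 15177327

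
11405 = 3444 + 7961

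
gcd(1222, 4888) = 1222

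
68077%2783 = 1285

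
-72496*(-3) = 217488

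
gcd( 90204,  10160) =4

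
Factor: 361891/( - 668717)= - 7^(-1 )*29^1*12479^1*95531^(  -  1)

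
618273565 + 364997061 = 983270626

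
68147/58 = 1174 + 55/58 = 1174.95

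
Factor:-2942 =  - 2^1*1471^1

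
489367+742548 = 1231915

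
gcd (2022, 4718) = 674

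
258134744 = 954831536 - 696696792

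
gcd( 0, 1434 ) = 1434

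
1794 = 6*299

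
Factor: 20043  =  3^2*17^1*131^1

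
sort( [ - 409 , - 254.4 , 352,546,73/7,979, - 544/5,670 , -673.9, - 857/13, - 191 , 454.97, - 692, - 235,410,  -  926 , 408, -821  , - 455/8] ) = [ - 926,  -  821, - 692,-673.9 , - 409,-254.4,  -  235,  -  191, - 544/5, - 857/13, - 455/8,73/7,352,408,  410, 454.97 , 546,670, 979 ] 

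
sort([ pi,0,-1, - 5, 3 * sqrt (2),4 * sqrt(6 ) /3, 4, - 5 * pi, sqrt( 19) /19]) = [ - 5*pi, - 5, - 1, 0, sqrt(19 )/19,pi,  4*sqrt( 6)/3, 4,3*sqrt( 2)] 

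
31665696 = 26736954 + 4928742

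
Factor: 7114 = 2^1*3557^1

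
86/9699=86/9699  =  0.01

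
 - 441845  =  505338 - 947183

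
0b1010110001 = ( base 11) 577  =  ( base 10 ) 689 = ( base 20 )1E9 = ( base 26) 10d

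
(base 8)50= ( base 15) 2A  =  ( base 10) 40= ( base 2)101000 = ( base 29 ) 1B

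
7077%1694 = 301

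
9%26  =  9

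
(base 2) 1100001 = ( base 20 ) 4H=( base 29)3a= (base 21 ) 4D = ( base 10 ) 97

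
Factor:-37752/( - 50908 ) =2^1 *3^1*11^1*89^ ( - 1 ) = 66/89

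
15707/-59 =-15707/59=- 266.22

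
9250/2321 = 3+2287/2321 = 3.99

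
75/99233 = 75/99233=0.00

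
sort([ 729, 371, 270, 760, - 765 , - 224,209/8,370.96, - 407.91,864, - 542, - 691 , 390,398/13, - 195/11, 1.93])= [ - 765, - 691, - 542, - 407.91, -224,  -  195/11, 1.93 , 209/8, 398/13,270, 370.96 , 371, 390,729,  760 , 864]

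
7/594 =7/594 = 0.01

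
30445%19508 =10937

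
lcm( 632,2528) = 2528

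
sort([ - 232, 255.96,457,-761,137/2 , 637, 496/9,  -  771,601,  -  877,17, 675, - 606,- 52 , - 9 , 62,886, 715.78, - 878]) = [-878, - 877, - 771, - 761, - 606,-232 , -52,  -  9,17,496/9, 62, 137/2,255.96 , 457,601,637,675 , 715.78,886]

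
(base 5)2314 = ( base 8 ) 516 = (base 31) AO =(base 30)b4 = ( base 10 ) 334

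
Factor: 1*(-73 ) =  - 73= - 73^1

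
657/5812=657/5812 = 0.11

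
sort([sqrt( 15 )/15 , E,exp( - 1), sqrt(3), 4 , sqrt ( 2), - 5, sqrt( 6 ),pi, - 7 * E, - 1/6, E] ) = [  -  7 * E , - 5, - 1/6,  sqrt(15)/15, exp( - 1), sqrt(2),sqrt(3 ),sqrt( 6 ), E, E,pi, 4 ] 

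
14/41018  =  7/20509 = 0.00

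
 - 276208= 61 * ( - 4528)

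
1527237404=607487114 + 919750290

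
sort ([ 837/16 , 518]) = [837/16,518]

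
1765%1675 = 90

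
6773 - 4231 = 2542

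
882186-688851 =193335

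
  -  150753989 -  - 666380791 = 515626802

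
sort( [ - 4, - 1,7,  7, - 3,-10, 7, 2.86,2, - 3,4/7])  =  [ - 10, - 4, - 3, - 3, - 1, 4/7,2, 2.86,7, 7, 7] 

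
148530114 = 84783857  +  63746257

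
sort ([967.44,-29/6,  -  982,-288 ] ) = [-982, - 288, -29/6, 967.44 ] 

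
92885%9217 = 715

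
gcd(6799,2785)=1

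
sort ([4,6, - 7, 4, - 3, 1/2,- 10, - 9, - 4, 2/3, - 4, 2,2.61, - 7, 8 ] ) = [ - 10 ,-9 , - 7, - 7 , - 4, - 4, - 3, 1/2 , 2/3, 2 , 2.61,4,4, 6,8 ]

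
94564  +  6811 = 101375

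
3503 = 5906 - 2403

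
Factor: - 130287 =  - 3^1 *137^1*317^1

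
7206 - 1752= 5454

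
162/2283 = 54/761 = 0.07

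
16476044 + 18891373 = 35367417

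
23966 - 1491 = 22475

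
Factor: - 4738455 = -3^2*5^1*29^1*3631^1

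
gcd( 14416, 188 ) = 4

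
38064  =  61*624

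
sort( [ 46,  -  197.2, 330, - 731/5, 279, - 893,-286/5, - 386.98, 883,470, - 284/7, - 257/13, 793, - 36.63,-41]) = [- 893, - 386.98, - 197.2, - 731/5,  -  286/5, - 41, - 284/7, - 36.63,  -  257/13, 46, 279,330,470,793,883] 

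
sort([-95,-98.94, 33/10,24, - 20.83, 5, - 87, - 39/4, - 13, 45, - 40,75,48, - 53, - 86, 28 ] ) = [ - 98.94, - 95, - 87, - 86,  -  53, - 40, - 20.83, - 13, - 39/4 , 33/10, 5, 24 , 28, 45, 48,75 ]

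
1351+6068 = 7419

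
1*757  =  757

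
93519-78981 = 14538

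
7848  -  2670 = 5178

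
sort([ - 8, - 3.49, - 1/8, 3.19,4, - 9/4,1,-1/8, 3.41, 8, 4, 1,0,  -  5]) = [ - 8, - 5, - 3.49,-9/4, - 1/8, - 1/8, 0,1 , 1,3.19,3.41, 4, 4,8] 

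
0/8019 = 0 = 0.00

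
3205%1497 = 211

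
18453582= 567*32546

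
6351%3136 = 79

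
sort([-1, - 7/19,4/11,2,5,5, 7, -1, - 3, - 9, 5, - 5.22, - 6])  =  [ - 9, - 6, - 5.22, - 3, -1, - 1,  -  7/19,4/11, 2,5,5,  5,7]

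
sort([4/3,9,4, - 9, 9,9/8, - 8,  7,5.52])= [ - 9, - 8, 9/8,  4/3 , 4 , 5.52,7,9,  9]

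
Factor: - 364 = - 2^2*7^1  *  13^1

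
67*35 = 2345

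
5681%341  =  225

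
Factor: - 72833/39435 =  - 3^( - 1)*5^(  -  1)*11^( - 1)*173^1* 239^( - 1)*421^1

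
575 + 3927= 4502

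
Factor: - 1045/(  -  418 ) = 2^(  -  1 )*5^1=5/2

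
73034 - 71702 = 1332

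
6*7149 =42894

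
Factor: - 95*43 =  - 5^1*19^1*43^1 = -  4085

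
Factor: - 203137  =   - 11^1*59^1*313^1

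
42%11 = 9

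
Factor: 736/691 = 2^5*23^1*691^( - 1) 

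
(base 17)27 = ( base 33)18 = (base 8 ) 51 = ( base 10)41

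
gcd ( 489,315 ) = 3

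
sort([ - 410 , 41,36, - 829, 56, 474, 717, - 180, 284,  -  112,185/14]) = [  -  829, - 410, - 180,-112, 185/14,36, 41, 56,  284, 474,717]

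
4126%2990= 1136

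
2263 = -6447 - - 8710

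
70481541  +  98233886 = 168715427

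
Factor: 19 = 19^1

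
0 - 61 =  - 61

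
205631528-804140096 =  - 598508568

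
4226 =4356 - 130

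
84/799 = 84/799 = 0.11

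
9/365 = 9/365 = 0.02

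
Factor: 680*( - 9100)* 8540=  - 2^7* 5^4*7^2*13^1*17^1*61^1= - 52845520000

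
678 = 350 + 328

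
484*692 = 334928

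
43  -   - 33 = 76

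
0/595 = 0 =0.00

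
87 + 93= 180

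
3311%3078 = 233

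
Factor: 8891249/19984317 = 3^( - 1) * 6661439^ ( - 1 )* 8891249^1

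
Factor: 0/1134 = 0^1 =0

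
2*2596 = 5192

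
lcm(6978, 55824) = 55824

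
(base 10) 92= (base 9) 112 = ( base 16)5C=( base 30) 32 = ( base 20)4C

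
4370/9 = 485 + 5/9= 485.56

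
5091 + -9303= - 4212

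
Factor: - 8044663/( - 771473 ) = 11^1 * 731333^1 * 771473^( - 1) 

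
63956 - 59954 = 4002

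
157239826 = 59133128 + 98106698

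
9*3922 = 35298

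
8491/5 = 8491/5 = 1698.20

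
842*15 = 12630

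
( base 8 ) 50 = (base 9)44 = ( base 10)40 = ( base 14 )2c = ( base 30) 1A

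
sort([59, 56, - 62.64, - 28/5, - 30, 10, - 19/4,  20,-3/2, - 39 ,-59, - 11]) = [ - 62.64, - 59,-39 , - 30, - 11 , - 28/5, - 19/4, - 3/2, 10,  20, 56, 59 ]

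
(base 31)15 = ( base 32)14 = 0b100100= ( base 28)18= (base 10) 36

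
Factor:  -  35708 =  - 2^2*79^1 * 113^1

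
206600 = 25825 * 8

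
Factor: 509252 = 2^2 * 17^1*7489^1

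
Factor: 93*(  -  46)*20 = - 2^3*3^1*5^1*23^1*31^1  =  - 85560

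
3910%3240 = 670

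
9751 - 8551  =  1200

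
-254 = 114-368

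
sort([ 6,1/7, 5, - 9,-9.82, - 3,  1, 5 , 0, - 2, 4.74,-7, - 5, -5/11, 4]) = [ - 9.82,  -  9,- 7  , -5, - 3,-2,- 5/11,0,1/7,1,4, 4.74, 5,5,6 ]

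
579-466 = 113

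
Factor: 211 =211^1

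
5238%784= 534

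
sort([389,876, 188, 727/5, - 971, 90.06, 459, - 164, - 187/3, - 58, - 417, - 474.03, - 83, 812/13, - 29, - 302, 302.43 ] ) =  [-971 , - 474.03, - 417, - 302, - 164, - 83, - 187/3, - 58, - 29,  812/13,90.06,  727/5,188, 302.43,389,459 , 876] 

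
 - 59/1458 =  - 1 + 1399/1458 = - 0.04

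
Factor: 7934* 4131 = 2^1* 3^5*17^1*3967^1 = 32775354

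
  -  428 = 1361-1789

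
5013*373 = 1869849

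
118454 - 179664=-61210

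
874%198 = 82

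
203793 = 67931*3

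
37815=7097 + 30718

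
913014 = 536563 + 376451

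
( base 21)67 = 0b10000101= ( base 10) 133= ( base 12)b1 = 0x85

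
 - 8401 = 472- 8873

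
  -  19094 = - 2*9547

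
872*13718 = 11962096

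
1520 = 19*80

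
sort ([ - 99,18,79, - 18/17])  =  [ - 99, - 18/17,18,79 ]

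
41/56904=41/56904 = 0.00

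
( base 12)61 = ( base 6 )201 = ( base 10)73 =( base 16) 49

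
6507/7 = 6507/7=929.57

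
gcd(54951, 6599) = 1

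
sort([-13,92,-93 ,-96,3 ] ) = [  -  96,  -  93, - 13,3, 92 ] 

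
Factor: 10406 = 2^1*11^2*43^1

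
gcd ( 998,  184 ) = 2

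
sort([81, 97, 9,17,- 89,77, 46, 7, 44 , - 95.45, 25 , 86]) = [ - 95.45, - 89,7,9,17,25, 44, 46, 77,81, 86 , 97] 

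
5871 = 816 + 5055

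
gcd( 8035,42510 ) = 5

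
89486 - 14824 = 74662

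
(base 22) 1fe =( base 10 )828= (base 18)2a0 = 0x33c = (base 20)218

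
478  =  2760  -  2282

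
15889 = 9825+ 6064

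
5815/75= 1163/15  =  77.53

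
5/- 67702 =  - 1 + 67697/67702 = - 0.00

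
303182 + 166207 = 469389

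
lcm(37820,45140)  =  1399340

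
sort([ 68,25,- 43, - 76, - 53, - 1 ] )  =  [  -  76,-53, - 43, - 1,25, 68 ] 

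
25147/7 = 3592 + 3/7 =3592.43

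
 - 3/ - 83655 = 1/27885 = 0.00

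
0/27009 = 0 = 0.00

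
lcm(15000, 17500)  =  105000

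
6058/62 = 3029/31 = 97.71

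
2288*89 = 203632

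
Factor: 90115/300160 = 269/896  =  2^ (-7)*  7^ (  -  1)*269^1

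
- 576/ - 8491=576/8491= 0.07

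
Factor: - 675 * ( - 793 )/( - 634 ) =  - 535275/634 = -2^(  -  1 )*3^3* 5^2*13^1*61^1 * 317^ (-1)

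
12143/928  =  13 + 79/928= 13.09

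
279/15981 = 93/5327 = 0.02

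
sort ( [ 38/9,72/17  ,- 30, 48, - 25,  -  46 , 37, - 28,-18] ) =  [-46, - 30, - 28, - 25,  -  18, 38/9, 72/17,37, 48] 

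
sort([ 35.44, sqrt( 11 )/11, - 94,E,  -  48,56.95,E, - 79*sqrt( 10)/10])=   [ - 94, - 48,-79*sqrt ( 10)/10, sqrt(11) /11,E,E , 35.44,  56.95 ]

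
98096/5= 98096/5 = 19619.20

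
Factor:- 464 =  - 2^4*29^1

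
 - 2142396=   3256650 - 5399046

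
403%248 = 155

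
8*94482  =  755856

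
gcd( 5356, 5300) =4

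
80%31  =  18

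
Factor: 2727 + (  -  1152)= 1575 = 3^2*5^2 * 7^1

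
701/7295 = 701/7295 = 0.10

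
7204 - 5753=1451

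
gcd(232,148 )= 4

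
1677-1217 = 460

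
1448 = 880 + 568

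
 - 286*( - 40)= 11440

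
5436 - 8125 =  - 2689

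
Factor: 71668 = 2^2*19^1*23^1*41^1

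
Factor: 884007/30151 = 3^3*11^(- 1) * 29^1*1129^1 * 2741^ ( - 1)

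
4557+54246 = 58803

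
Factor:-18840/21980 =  - 2^1 * 3^1*7^( - 1 ) = -  6/7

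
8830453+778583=9609036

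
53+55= 108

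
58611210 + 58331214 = 116942424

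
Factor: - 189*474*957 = - 2^1*3^5*7^1*11^1*29^1*79^1 = - 85733802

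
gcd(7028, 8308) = 4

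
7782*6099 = 47462418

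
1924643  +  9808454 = 11733097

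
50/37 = 50/37 =1.35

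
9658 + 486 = 10144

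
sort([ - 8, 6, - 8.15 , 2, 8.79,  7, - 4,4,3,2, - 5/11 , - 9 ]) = [ - 9,  -  8.15, - 8, - 4, - 5/11,2, 2, 3,4,6,7,8.79]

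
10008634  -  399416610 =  - 389407976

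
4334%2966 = 1368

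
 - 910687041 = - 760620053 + -150066988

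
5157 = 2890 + 2267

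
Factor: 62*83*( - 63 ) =-324198 = - 2^1*3^2 * 7^1*31^1 * 83^1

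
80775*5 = 403875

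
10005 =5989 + 4016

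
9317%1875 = 1817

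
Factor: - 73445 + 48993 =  - 24452 = -2^2*6113^1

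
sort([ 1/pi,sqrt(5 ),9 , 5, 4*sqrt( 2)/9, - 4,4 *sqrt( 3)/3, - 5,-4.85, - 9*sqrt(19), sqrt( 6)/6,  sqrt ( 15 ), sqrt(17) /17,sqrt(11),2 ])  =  [ - 9 * sqrt( 19 ),- 5, - 4.85, - 4,sqrt( 17 )/17,  1/pi,sqrt( 6 ) /6,4*sqrt(  2)/9 , 2, sqrt( 5 ), 4*sqrt(3 )/3, sqrt( 11), sqrt(15),5, 9 ] 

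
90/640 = 9/64 = 0.14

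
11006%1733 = 608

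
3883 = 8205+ - 4322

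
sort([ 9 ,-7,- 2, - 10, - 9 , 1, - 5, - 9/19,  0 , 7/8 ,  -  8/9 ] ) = [ - 10, - 9, - 7, - 5 , - 2,- 8/9, - 9/19, 0,7/8 , 1 , 9] 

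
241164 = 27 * 8932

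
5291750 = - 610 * ( - 8675) 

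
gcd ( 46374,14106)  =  6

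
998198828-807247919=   190950909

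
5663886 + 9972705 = 15636591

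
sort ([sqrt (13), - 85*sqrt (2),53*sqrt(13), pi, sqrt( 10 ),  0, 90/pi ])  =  [-85*sqrt( 2 ) , 0, pi, sqrt( 10 ),  sqrt(13), 90/pi,53*sqrt( 13)]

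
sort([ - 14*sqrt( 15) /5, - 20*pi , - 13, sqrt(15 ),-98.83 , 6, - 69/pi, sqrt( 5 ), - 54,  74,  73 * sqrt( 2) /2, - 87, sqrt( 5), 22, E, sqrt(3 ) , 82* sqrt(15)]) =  [  -  98.83, -87, - 20*pi, - 54, - 69/pi, - 13,-14*sqrt(15 )/5, sqrt( 3 ),sqrt( 5 ),  sqrt(5 ), E, sqrt(15),6,22, 73*sqrt( 2 ) /2, 74 , 82*sqrt( 15 )] 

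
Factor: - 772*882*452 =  - 2^5*3^2*7^2*113^1*193^1= - 307768608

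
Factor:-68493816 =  - 2^3 * 3^3*17^1*23^1*811^1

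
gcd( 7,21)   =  7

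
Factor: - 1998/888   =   - 2^( - 2)*3^2= - 9/4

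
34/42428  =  17/21214 = 0.00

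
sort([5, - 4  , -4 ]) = [- 4, - 4  ,  5 ] 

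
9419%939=29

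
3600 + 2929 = 6529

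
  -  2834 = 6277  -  9111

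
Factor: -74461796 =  - 2^2 * 18615449^1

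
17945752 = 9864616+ 8081136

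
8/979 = 8/979= 0.01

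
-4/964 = -1/241 = - 0.00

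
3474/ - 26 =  - 134+5/13 = - 133.62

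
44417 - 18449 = 25968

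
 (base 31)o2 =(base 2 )1011101010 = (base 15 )34B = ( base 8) 1352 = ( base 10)746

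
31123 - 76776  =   - 45653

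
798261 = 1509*529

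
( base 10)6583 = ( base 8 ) 14667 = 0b1100110110111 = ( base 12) 3987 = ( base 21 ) eja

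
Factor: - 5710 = - 2^1*5^1*571^1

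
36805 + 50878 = 87683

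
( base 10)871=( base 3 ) 1012021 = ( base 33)qd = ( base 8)1547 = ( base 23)1ek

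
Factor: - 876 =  - 2^2*3^1*73^1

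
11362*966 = 10975692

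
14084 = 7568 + 6516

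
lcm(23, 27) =621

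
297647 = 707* 421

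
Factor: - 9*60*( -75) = 40500  =  2^2* 3^4 * 5^3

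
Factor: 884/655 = 2^2*5^( - 1 )*13^1*17^1*131^( - 1 )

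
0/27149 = 0 = 0.00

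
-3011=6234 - 9245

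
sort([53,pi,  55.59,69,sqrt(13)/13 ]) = [sqrt( 13)/13, pi,53, 55.59,69]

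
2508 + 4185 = 6693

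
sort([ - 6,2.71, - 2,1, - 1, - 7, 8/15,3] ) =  [- 7,-6, - 2, - 1, 8/15, 1,2.71,  3] 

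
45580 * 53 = 2415740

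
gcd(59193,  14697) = 9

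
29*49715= 1441735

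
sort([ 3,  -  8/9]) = [  -  8/9 , 3]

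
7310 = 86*85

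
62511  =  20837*3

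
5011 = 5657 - 646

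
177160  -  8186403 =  - 8009243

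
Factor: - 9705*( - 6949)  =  67440045 = 3^1*5^1*647^1*6949^1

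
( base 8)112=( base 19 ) 3h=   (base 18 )42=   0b1001010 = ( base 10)74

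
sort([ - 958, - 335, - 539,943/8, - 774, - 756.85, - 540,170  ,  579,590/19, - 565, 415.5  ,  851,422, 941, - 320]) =[  -  958, - 774 ,  -  756.85,  -  565, - 540,- 539, -335, -320,590/19,943/8,170, 415.5,422,579,851, 941 ] 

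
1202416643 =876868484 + 325548159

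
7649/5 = 1529+4/5 = 1529.80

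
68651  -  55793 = 12858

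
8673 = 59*147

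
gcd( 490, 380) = 10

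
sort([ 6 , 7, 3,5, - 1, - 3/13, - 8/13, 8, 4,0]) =[ - 1, -8/13,-3/13,0,3,4 , 5, 6, 7 , 8]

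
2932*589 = 1726948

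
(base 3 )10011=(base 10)85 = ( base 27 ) 34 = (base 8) 125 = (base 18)4d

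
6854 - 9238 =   -  2384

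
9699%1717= 1114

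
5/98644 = 5/98644 = 0.00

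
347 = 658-311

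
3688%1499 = 690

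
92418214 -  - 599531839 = 691950053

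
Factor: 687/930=2^( -1 )*5^(-1 )*31^( - 1) *229^1 = 229/310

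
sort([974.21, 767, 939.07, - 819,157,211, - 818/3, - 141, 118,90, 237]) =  [ -819, - 818/3,-141,90,118, 157, 211,237,767, 939.07,974.21 ]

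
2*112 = 224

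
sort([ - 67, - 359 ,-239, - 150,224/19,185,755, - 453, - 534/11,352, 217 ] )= [ - 453,-359, -239, - 150, - 67, - 534/11,224/19,185,217,352,755] 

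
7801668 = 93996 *83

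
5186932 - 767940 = 4418992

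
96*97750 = 9384000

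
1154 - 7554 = - 6400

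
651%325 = 1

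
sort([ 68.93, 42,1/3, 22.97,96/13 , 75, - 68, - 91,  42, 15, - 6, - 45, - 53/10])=[ - 91,  -  68, - 45, - 6,-53/10,  1/3, 96/13, 15,22.97,42, 42, 68.93, 75 ] 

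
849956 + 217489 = 1067445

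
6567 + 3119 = 9686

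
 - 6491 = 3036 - 9527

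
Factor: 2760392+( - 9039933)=-6279541^1 = - 6279541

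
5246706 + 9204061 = 14450767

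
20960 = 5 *4192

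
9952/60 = 2488/15 = 165.87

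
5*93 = 465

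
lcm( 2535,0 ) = 0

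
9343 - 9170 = 173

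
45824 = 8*5728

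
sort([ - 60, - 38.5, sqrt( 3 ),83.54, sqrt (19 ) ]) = [ - 60,-38.5, sqrt ( 3), sqrt( 19),  83.54]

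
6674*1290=8609460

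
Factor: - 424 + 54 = -2^1*5^1*37^1 = -370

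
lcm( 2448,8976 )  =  26928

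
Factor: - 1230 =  - 2^1 * 3^1*5^1 * 41^1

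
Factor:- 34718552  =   - 2^3*11^1*394529^1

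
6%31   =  6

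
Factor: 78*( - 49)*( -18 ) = 68796 = 2^2*3^3*7^2*13^1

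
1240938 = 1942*639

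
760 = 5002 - 4242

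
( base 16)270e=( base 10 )9998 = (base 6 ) 114142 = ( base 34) 8M2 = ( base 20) 14JI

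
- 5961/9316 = -5961/9316= - 0.64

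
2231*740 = 1650940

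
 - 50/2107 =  - 50/2107 = - 0.02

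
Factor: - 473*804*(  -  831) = 2^2*3^2*11^1*43^1*67^1*277^1=316022652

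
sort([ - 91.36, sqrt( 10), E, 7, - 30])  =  [-91.36 , - 30, E,sqrt(10 ), 7] 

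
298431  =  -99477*( - 3)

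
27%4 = 3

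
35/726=35/726 = 0.05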